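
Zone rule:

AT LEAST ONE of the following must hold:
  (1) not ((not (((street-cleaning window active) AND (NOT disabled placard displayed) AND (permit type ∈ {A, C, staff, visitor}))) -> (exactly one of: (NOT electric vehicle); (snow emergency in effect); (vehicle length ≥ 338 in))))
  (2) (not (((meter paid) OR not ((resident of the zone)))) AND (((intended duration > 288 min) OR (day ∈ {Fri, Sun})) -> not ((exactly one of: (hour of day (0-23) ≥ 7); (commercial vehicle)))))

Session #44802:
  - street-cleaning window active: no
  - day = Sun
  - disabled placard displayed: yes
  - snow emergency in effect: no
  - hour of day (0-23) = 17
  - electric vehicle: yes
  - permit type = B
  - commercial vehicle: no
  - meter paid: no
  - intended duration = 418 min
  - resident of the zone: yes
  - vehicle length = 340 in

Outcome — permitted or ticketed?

Ticketed

Atomic conditions:
  street-cleaning window active: no → false
  NOT disabled placard displayed: yes → false
  permit type ∈ {A, C, staff, visitor}: B is not in the set → false
  NOT electric vehicle: yes → false
  snow emergency in effect: no → false
  vehicle length ≥ 338 in: 340 ≥ 338 is true
  meter paid: no → false
  resident of the zone: yes → true
  intended duration > 288 min: 418 > 288 is true
  day ∈ {Fri, Sun}: Sun is in the set → true
  hour of day (0-23) ≥ 7: 17 ≥ 7 is true
  commercial vehicle: no → false
Combine:
[1.1.1.1] false AND false AND false = false
[1.1.1] NOT false = true
[1.1.2] exactly-one(false, false, true) = true
[1.1] true → true = true
[1] NOT true = false
[2.1.1.2] NOT true = false
[2.1.1] false OR false = false
[2.1] NOT false = true
[2.2.1] true OR true = true
[2.2.2.1] exactly-one(true, false) = true
[2.2.2] NOT true = false
[2.2] true → false = false
[2] true AND false = false
[root] false OR false = false
Overall: false → ticketed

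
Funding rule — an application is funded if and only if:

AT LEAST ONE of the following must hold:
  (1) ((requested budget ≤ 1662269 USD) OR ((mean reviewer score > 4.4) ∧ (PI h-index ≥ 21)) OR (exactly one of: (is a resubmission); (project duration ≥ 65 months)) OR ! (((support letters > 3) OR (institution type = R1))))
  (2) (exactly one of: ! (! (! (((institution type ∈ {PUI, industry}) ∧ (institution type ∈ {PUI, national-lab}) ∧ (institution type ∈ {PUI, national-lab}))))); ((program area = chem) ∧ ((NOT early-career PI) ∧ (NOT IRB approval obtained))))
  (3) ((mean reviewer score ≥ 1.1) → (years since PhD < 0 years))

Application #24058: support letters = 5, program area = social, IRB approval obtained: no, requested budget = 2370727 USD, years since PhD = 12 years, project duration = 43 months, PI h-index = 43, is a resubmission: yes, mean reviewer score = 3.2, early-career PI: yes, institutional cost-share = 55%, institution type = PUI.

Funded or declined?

Atomic conditions:
  requested budget ≤ 1662269 USD: 2370727 ≤ 1662269 is false
  mean reviewer score > 4.4: 3.2 > 4.4 is false
  PI h-index ≥ 21: 43 ≥ 21 is true
  is a resubmission: yes → true
  project duration ≥ 65 months: 43 ≥ 65 is false
  support letters > 3: 5 > 3 is true
  institution type = R1: PUI == R1 is false
  institution type ∈ {PUI, industry}: PUI is in the set → true
  institution type ∈ {PUI, national-lab}: PUI is in the set → true
  program area = chem: social == chem is false
  NOT early-career PI: yes → false
  NOT IRB approval obtained: no → true
  mean reviewer score ≥ 1.1: 3.2 ≥ 1.1 is true
  years since PhD < 0 years: 12 < 0 is false
Combine:
[1.2] false AND true = false
[1.3] exactly-one(true, false) = true
[1.4.1] true OR false = true
[1.4] NOT true = false
[1] false OR false OR true OR false = true
[2.1.1.1.1] true AND true AND true = true
[2.1.1.1] NOT true = false
[2.1.1] NOT false = true
[2.1] NOT true = false
[2.2.2] false AND true = false
[2.2] false AND false = false
[2] exactly-one(false, false) = false
[3] true → false = false
[root] true OR false OR false = true
Overall: true → funded

Funded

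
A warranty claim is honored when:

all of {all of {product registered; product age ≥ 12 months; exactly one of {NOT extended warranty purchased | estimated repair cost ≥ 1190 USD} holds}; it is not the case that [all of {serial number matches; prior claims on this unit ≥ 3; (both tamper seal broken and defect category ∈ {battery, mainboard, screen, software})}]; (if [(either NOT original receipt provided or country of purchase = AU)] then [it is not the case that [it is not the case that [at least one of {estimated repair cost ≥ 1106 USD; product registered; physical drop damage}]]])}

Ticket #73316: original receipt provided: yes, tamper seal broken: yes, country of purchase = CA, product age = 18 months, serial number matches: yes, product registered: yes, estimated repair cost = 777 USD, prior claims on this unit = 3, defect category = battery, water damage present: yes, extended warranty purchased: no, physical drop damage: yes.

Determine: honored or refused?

Refused

Atomic conditions:
  product registered: yes → true
  product age ≥ 12 months: 18 ≥ 12 is true
  NOT extended warranty purchased: no → true
  estimated repair cost ≥ 1190 USD: 777 ≥ 1190 is false
  serial number matches: yes → true
  prior claims on this unit ≥ 3: 3 ≥ 3 is true
  tamper seal broken: yes → true
  defect category ∈ {battery, mainboard, screen, software}: battery is in the set → true
  NOT original receipt provided: yes → false
  country of purchase = AU: CA == AU is false
  estimated repair cost ≥ 1106 USD: 777 ≥ 1106 is false
  physical drop damage: yes → true
Combine:
[1.3] exactly-one(true, false) = true
[1] true AND true AND true = true
[2.1.3] true AND true = true
[2.1] true AND true AND true = true
[2] NOT true = false
[3.1] false OR false = false
[3.2.1.1] false OR true OR true = true
[3.2.1] NOT true = false
[3.2] NOT false = true
[3] false → true (antecedent false ⇒ implication holds) = true
[root] true AND false AND true = false
Overall: false → refused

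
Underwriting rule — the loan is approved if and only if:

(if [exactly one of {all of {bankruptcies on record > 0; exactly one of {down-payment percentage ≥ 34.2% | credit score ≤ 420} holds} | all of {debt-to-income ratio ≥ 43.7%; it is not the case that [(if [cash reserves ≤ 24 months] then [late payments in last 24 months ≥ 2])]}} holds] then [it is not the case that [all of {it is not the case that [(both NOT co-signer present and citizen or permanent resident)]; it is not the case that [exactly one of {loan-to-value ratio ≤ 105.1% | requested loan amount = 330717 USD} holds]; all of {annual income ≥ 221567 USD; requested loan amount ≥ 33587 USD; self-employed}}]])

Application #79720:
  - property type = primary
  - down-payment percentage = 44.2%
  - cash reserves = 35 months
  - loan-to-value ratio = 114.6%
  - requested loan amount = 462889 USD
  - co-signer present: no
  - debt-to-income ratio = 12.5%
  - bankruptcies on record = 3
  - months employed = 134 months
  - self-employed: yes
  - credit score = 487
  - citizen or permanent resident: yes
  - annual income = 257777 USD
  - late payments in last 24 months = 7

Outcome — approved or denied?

Approved

Atomic conditions:
  bankruptcies on record > 0: 3 > 0 is true
  down-payment percentage ≥ 34.2%: 44.2 ≥ 34.2 is true
  credit score ≤ 420: 487 ≤ 420 is false
  debt-to-income ratio ≥ 43.7%: 12.5 ≥ 43.7 is false
  cash reserves ≤ 24 months: 35 ≤ 24 is false
  late payments in last 24 months ≥ 2: 7 ≥ 2 is true
  NOT co-signer present: no → true
  citizen or permanent resident: yes → true
  loan-to-value ratio ≤ 105.1%: 114.6 ≤ 105.1 is false
  requested loan amount = 330717 USD: 462889 == 330717 is false
  annual income ≥ 221567 USD: 257777 ≥ 221567 is true
  requested loan amount ≥ 33587 USD: 462889 ≥ 33587 is true
  self-employed: yes → true
Combine:
[1.1.2] exactly-one(true, false) = true
[1.1] true AND true = true
[1.2.2.1] false → true (antecedent false ⇒ implication holds) = true
[1.2.2] NOT true = false
[1.2] false AND false = false
[1] exactly-one(true, false) = true
[2.1.1.1] true AND true = true
[2.1.1] NOT true = false
[2.1.2.1] exactly-one(false, false) = false
[2.1.2] NOT false = true
[2.1.3] true AND true AND true = true
[2.1] false AND true AND true = false
[2] NOT false = true
[root] true → true = true
Overall: true → approved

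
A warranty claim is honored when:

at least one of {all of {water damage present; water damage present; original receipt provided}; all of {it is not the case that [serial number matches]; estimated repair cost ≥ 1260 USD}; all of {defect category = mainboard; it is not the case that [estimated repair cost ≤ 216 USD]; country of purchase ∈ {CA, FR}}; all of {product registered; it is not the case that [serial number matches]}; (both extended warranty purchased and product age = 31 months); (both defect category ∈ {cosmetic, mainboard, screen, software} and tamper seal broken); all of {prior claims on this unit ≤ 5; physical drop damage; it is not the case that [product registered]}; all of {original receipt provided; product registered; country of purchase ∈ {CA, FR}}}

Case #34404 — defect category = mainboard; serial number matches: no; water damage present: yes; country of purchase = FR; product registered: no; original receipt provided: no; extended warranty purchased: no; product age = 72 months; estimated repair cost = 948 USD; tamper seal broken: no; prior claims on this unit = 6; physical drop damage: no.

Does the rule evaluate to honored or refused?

Atomic conditions:
  water damage present: yes → true
  original receipt provided: no → false
  serial number matches: no → false
  estimated repair cost ≥ 1260 USD: 948 ≥ 1260 is false
  defect category = mainboard: mainboard == mainboard is true
  estimated repair cost ≤ 216 USD: 948 ≤ 216 is false
  country of purchase ∈ {CA, FR}: FR is in the set → true
  product registered: no → false
  extended warranty purchased: no → false
  product age = 31 months: 72 == 31 is false
  defect category ∈ {cosmetic, mainboard, screen, software}: mainboard is in the set → true
  tamper seal broken: no → false
  prior claims on this unit ≤ 5: 6 ≤ 5 is false
  physical drop damage: no → false
Combine:
[1] true AND true AND false = false
[2.1] NOT false = true
[2] true AND false = false
[3.2] NOT false = true
[3] true AND true AND true = true
[4.2] NOT false = true
[4] false AND true = false
[5] false AND false = false
[6] true AND false = false
[7.3] NOT false = true
[7] false AND false AND true = false
[8] false AND false AND true = false
[root] false OR false OR true OR false OR false OR false OR false OR false = true
Overall: true → honored

Honored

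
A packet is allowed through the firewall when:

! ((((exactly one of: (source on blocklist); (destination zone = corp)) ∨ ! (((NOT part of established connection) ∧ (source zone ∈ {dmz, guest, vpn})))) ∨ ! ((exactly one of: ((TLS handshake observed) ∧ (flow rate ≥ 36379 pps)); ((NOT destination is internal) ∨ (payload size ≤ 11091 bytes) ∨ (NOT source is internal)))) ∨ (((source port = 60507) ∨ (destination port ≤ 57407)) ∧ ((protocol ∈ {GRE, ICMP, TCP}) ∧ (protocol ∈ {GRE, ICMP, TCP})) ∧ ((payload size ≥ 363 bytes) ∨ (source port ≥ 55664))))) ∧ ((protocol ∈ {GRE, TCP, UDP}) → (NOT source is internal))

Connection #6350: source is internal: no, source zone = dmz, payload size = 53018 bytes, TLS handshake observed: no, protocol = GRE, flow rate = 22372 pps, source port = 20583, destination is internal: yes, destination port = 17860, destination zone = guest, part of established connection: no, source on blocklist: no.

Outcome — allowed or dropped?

Dropped

Atomic conditions:
  source on blocklist: no → false
  destination zone = corp: guest == corp is false
  NOT part of established connection: no → true
  source zone ∈ {dmz, guest, vpn}: dmz is in the set → true
  TLS handshake observed: no → false
  flow rate ≥ 36379 pps: 22372 ≥ 36379 is false
  NOT destination is internal: yes → false
  payload size ≤ 11091 bytes: 53018 ≤ 11091 is false
  NOT source is internal: no → true
  source port = 60507: 20583 == 60507 is false
  destination port ≤ 57407: 17860 ≤ 57407 is true
  protocol ∈ {GRE, ICMP, TCP}: GRE is in the set → true
  payload size ≥ 363 bytes: 53018 ≥ 363 is true
  source port ≥ 55664: 20583 ≥ 55664 is false
  protocol ∈ {GRE, TCP, UDP}: GRE is in the set → true
Combine:
[1.1.1.1] exactly-one(false, false) = false
[1.1.1.2.1] true AND true = true
[1.1.1.2] NOT true = false
[1.1.1] false OR false = false
[1.1.2.1.1] false AND false = false
[1.1.2.1.2] false OR false OR true = true
[1.1.2.1] exactly-one(false, true) = true
[1.1.2] NOT true = false
[1.1.3.1] false OR true = true
[1.1.3.2] true AND true = true
[1.1.3.3] true OR false = true
[1.1.3] true AND true AND true = true
[1.1] false OR false OR true = true
[1] NOT true = false
[2] true → true = true
[root] false AND true = false
Overall: false → dropped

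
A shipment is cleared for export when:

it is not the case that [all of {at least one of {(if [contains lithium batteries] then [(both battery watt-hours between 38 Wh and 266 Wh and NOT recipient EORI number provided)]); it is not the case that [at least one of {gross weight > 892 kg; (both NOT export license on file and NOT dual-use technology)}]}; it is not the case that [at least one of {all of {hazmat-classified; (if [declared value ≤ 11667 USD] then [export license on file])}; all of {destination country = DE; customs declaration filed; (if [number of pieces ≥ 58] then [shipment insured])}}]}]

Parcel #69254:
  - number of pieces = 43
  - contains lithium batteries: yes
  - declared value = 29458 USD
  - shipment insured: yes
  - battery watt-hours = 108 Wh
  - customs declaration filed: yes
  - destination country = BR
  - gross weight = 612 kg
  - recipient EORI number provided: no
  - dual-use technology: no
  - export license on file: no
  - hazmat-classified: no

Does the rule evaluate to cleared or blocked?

Atomic conditions:
  contains lithium batteries: yes → true
  battery watt-hours between 38 Wh and 266 Wh: 108 in [38, 266] is true
  NOT recipient EORI number provided: no → true
  gross weight > 892 kg: 612 > 892 is false
  NOT export license on file: no → true
  NOT dual-use technology: no → true
  hazmat-classified: no → false
  declared value ≤ 11667 USD: 29458 ≤ 11667 is false
  export license on file: no → false
  destination country = DE: BR == DE is false
  customs declaration filed: yes → true
  number of pieces ≥ 58: 43 ≥ 58 is false
  shipment insured: yes → true
Combine:
[1.1.1.2] true AND true = true
[1.1.1] true → true = true
[1.1.2.1.2] true AND true = true
[1.1.2.1] false OR true = true
[1.1.2] NOT true = false
[1.1] true OR false = true
[1.2.1.1.2] false → false (antecedent false ⇒ implication holds) = true
[1.2.1.1] false AND true = false
[1.2.1.2.3] false → true (antecedent false ⇒ implication holds) = true
[1.2.1.2] false AND true AND true = false
[1.2.1] false OR false = false
[1.2] NOT false = true
[1] true AND true = true
[root] NOT true = false
Overall: false → blocked

Blocked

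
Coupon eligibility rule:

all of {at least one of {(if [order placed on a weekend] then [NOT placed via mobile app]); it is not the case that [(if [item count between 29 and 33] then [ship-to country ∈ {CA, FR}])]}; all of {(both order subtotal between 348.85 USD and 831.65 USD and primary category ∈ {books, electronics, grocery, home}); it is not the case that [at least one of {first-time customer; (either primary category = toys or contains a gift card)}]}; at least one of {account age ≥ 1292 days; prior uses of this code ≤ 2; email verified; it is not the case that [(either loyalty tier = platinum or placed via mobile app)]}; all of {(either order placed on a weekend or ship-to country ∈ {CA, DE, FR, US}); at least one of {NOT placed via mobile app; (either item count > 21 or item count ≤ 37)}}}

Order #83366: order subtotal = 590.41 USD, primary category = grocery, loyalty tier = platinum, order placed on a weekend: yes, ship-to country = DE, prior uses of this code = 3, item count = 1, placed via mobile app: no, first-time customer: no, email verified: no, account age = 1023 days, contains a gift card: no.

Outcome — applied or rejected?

Atomic conditions:
  order placed on a weekend: yes → true
  NOT placed via mobile app: no → true
  item count between 29 and 33: 1 in [29, 33] is false
  ship-to country ∈ {CA, FR}: DE is not in the set → false
  order subtotal between 348.85 USD and 831.65 USD: 590.41 in [348.85, 831.65] is true
  primary category ∈ {books, electronics, grocery, home}: grocery is in the set → true
  first-time customer: no → false
  primary category = toys: grocery == toys is false
  contains a gift card: no → false
  account age ≥ 1292 days: 1023 ≥ 1292 is false
  prior uses of this code ≤ 2: 3 ≤ 2 is false
  email verified: no → false
  loyalty tier = platinum: platinum == platinum is true
  placed via mobile app: no → false
  ship-to country ∈ {CA, DE, FR, US}: DE is in the set → true
  item count > 21: 1 > 21 is false
  item count ≤ 37: 1 ≤ 37 is true
Combine:
[1.1] true → true = true
[1.2.1] false → false (antecedent false ⇒ implication holds) = true
[1.2] NOT true = false
[1] true OR false = true
[2.1] true AND true = true
[2.2.1.2] false OR false = false
[2.2.1] false OR false = false
[2.2] NOT false = true
[2] true AND true = true
[3.4.1] true OR false = true
[3.4] NOT true = false
[3] false OR false OR false OR false = false
[4.1] true OR true = true
[4.2.2] false OR true = true
[4.2] true OR true = true
[4] true AND true = true
[root] true AND true AND false AND true = false
Overall: false → rejected

Rejected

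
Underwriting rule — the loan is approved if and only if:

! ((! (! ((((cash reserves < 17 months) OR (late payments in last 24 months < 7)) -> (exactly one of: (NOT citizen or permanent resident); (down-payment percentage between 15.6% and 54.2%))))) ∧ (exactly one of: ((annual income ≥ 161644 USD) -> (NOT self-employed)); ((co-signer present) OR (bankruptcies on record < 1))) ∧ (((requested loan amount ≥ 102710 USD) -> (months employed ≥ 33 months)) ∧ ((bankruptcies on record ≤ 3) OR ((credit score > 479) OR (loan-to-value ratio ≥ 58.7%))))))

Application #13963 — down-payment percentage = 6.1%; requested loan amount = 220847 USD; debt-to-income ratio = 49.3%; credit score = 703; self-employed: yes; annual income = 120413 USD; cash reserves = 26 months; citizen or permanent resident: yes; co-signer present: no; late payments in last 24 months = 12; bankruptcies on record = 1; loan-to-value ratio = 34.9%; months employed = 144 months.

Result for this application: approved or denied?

Atomic conditions:
  cash reserves < 17 months: 26 < 17 is false
  late payments in last 24 months < 7: 12 < 7 is false
  NOT citizen or permanent resident: yes → false
  down-payment percentage between 15.6% and 54.2%: 6.1 in [15.6, 54.2] is false
  annual income ≥ 161644 USD: 120413 ≥ 161644 is false
  NOT self-employed: yes → false
  co-signer present: no → false
  bankruptcies on record < 1: 1 < 1 is false
  requested loan amount ≥ 102710 USD: 220847 ≥ 102710 is true
  months employed ≥ 33 months: 144 ≥ 33 is true
  bankruptcies on record ≤ 3: 1 ≤ 3 is true
  credit score > 479: 703 > 479 is true
  loan-to-value ratio ≥ 58.7%: 34.9 ≥ 58.7 is false
Combine:
[1.1.1.1.1] false OR false = false
[1.1.1.1.2] exactly-one(false, false) = false
[1.1.1.1] false → false (antecedent false ⇒ implication holds) = true
[1.1.1] NOT true = false
[1.1] NOT false = true
[1.2.1] false → false (antecedent false ⇒ implication holds) = true
[1.2.2] false OR false = false
[1.2] exactly-one(true, false) = true
[1.3.1] true → true = true
[1.3.2.2] true OR false = true
[1.3.2] true OR true = true
[1.3] true AND true = true
[1] true AND true AND true = true
[root] NOT true = false
Overall: false → denied

Denied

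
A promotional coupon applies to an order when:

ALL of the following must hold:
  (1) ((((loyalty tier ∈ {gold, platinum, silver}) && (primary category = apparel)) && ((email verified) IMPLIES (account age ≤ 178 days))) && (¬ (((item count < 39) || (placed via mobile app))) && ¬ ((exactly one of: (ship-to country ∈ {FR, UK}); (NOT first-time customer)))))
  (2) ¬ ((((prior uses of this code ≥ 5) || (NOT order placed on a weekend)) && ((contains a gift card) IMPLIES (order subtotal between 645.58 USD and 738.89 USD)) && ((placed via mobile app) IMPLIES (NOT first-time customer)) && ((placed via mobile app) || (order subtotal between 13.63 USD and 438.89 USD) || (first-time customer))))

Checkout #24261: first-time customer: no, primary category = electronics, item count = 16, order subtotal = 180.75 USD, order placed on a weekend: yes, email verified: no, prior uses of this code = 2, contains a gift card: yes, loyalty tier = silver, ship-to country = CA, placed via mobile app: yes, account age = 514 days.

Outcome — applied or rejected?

Rejected

Atomic conditions:
  loyalty tier ∈ {gold, platinum, silver}: silver is in the set → true
  primary category = apparel: electronics == apparel is false
  email verified: no → false
  account age ≤ 178 days: 514 ≤ 178 is false
  item count < 39: 16 < 39 is true
  placed via mobile app: yes → true
  ship-to country ∈ {FR, UK}: CA is not in the set → false
  NOT first-time customer: no → true
  prior uses of this code ≥ 5: 2 ≥ 5 is false
  NOT order placed on a weekend: yes → false
  contains a gift card: yes → true
  order subtotal between 645.58 USD and 738.89 USD: 180.75 in [645.58, 738.89] is false
  order subtotal between 13.63 USD and 438.89 USD: 180.75 in [13.63, 438.89] is true
  first-time customer: no → false
Combine:
[1.1.1] true AND false = false
[1.1.2] false → false (antecedent false ⇒ implication holds) = true
[1.1] false AND true = false
[1.2.1.1] true OR true = true
[1.2.1] NOT true = false
[1.2.2.1] exactly-one(false, true) = true
[1.2.2] NOT true = false
[1.2] false AND false = false
[1] false AND false = false
[2.1.1] false OR false = false
[2.1.2] true → false = false
[2.1.3] true → true = true
[2.1.4] true OR true OR false = true
[2.1] false AND false AND true AND true = false
[2] NOT false = true
[root] false AND true = false
Overall: false → rejected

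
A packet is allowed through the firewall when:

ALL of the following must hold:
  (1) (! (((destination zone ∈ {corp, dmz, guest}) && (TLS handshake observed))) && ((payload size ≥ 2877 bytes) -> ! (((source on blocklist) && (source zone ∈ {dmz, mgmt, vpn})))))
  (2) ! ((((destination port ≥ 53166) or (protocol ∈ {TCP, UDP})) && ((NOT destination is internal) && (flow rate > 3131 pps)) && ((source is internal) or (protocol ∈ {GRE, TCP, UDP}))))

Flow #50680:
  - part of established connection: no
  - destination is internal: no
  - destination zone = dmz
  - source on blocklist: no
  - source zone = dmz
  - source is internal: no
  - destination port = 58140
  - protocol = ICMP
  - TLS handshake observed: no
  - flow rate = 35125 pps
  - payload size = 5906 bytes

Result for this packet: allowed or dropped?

Atomic conditions:
  destination zone ∈ {corp, dmz, guest}: dmz is in the set → true
  TLS handshake observed: no → false
  payload size ≥ 2877 bytes: 5906 ≥ 2877 is true
  source on blocklist: no → false
  source zone ∈ {dmz, mgmt, vpn}: dmz is in the set → true
  destination port ≥ 53166: 58140 ≥ 53166 is true
  protocol ∈ {TCP, UDP}: ICMP is not in the set → false
  NOT destination is internal: no → true
  flow rate > 3131 pps: 35125 > 3131 is true
  source is internal: no → false
  protocol ∈ {GRE, TCP, UDP}: ICMP is not in the set → false
Combine:
[1.1.1] true AND false = false
[1.1] NOT false = true
[1.2.2.1] false AND true = false
[1.2.2] NOT false = true
[1.2] true → true = true
[1] true AND true = true
[2.1.1] true OR false = true
[2.1.2] true AND true = true
[2.1.3] false OR false = false
[2.1] true AND true AND false = false
[2] NOT false = true
[root] true AND true = true
Overall: true → allowed

Allowed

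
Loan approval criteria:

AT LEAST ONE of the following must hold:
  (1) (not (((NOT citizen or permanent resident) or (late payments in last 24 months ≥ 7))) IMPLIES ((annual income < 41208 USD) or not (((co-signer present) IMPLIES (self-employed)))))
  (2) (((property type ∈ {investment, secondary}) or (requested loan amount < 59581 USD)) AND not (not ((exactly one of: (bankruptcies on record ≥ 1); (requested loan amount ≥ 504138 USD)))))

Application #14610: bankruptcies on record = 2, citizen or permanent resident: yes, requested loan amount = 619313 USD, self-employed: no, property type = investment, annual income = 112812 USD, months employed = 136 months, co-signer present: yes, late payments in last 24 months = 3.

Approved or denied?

Atomic conditions:
  NOT citizen or permanent resident: yes → false
  late payments in last 24 months ≥ 7: 3 ≥ 7 is false
  annual income < 41208 USD: 112812 < 41208 is false
  co-signer present: yes → true
  self-employed: no → false
  property type ∈ {investment, secondary}: investment is in the set → true
  requested loan amount < 59581 USD: 619313 < 59581 is false
  bankruptcies on record ≥ 1: 2 ≥ 1 is true
  requested loan amount ≥ 504138 USD: 619313 ≥ 504138 is true
Combine:
[1.1.1] false OR false = false
[1.1] NOT false = true
[1.2.2.1] true → false = false
[1.2.2] NOT false = true
[1.2] false OR true = true
[1] true → true = true
[2.1] true OR false = true
[2.2.1.1] exactly-one(true, true) = false
[2.2.1] NOT false = true
[2.2] NOT true = false
[2] true AND false = false
[root] true OR false = true
Overall: true → approved

Approved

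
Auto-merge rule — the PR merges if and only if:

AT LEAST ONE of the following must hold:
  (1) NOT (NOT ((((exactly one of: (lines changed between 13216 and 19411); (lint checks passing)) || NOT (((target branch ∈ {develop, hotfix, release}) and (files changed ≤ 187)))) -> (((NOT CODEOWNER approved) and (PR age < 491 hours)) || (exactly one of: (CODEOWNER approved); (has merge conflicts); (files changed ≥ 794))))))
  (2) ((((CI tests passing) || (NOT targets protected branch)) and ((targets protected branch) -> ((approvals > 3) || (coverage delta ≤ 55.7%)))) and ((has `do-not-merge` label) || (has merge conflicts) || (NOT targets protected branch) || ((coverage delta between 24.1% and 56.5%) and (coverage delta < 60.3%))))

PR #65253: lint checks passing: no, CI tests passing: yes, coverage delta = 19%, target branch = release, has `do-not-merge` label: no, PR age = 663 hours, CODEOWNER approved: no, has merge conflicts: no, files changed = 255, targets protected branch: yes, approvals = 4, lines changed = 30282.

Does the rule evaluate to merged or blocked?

Atomic conditions:
  lines changed between 13216 and 19411: 30282 in [13216, 19411] is false
  lint checks passing: no → false
  target branch ∈ {develop, hotfix, release}: release is in the set → true
  files changed ≤ 187: 255 ≤ 187 is false
  NOT CODEOWNER approved: no → true
  PR age < 491 hours: 663 < 491 is false
  CODEOWNER approved: no → false
  has merge conflicts: no → false
  files changed ≥ 794: 255 ≥ 794 is false
  CI tests passing: yes → true
  NOT targets protected branch: yes → false
  targets protected branch: yes → true
  approvals > 3: 4 > 3 is true
  coverage delta ≤ 55.7%: 19 ≤ 55.7 is true
  has `do-not-merge` label: no → false
  coverage delta between 24.1% and 56.5%: 19 in [24.1, 56.5] is false
  coverage delta < 60.3%: 19 < 60.3 is true
Combine:
[1.1.1.1.1] exactly-one(false, false) = false
[1.1.1.1.2.1] true AND false = false
[1.1.1.1.2] NOT false = true
[1.1.1.1] false OR true = true
[1.1.1.2.1] true AND false = false
[1.1.1.2.2] exactly-one(false, false, false) = false
[1.1.1.2] false OR false = false
[1.1.1] true → false = false
[1.1] NOT false = true
[1] NOT true = false
[2.1.1] true OR false = true
[2.1.2.2] true OR true = true
[2.1.2] true → true = true
[2.1] true AND true = true
[2.2.4] false AND true = false
[2.2] false OR false OR false OR false = false
[2] true AND false = false
[root] false OR false = false
Overall: false → blocked

Blocked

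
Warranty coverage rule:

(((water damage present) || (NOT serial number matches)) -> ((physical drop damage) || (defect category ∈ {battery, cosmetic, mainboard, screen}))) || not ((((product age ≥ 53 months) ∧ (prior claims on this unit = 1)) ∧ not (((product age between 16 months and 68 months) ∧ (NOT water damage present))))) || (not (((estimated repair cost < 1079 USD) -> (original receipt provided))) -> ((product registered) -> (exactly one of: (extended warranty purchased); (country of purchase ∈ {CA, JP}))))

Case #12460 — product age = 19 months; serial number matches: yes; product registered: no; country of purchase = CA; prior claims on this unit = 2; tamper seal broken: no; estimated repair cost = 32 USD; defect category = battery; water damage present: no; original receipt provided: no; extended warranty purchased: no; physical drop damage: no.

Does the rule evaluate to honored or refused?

Honored

Atomic conditions:
  water damage present: no → false
  NOT serial number matches: yes → false
  physical drop damage: no → false
  defect category ∈ {battery, cosmetic, mainboard, screen}: battery is in the set → true
  product age ≥ 53 months: 19 ≥ 53 is false
  prior claims on this unit = 1: 2 == 1 is false
  product age between 16 months and 68 months: 19 in [16, 68] is true
  NOT water damage present: no → true
  estimated repair cost < 1079 USD: 32 < 1079 is true
  original receipt provided: no → false
  product registered: no → false
  extended warranty purchased: no → false
  country of purchase ∈ {CA, JP}: CA is in the set → true
Combine:
[1.1] false OR false = false
[1.2] false OR true = true
[1] false → true (antecedent false ⇒ implication holds) = true
[2.1.1] false AND false = false
[2.1.2.1] true AND true = true
[2.1.2] NOT true = false
[2.1] false AND false = false
[2] NOT false = true
[3.1.1] true → false = false
[3.1] NOT false = true
[3.2.2] exactly-one(false, true) = true
[3.2] false → true (antecedent false ⇒ implication holds) = true
[3] true → true = true
[root] true OR true OR true = true
Overall: true → honored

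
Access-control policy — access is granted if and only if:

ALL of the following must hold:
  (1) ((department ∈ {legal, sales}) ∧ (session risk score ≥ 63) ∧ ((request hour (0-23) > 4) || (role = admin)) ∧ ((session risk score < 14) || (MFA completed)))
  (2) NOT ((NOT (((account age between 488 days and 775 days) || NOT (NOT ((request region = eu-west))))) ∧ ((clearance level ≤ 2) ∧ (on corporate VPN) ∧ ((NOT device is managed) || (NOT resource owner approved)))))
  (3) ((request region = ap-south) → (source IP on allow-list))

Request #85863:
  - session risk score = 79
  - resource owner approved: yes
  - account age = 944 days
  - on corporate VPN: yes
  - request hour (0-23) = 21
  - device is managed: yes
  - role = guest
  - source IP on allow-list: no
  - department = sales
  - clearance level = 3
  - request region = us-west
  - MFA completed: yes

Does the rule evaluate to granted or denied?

Atomic conditions:
  department ∈ {legal, sales}: sales is in the set → true
  session risk score ≥ 63: 79 ≥ 63 is true
  request hour (0-23) > 4: 21 > 4 is true
  role = admin: guest == admin is false
  session risk score < 14: 79 < 14 is false
  MFA completed: yes → true
  account age between 488 days and 775 days: 944 in [488, 775] is false
  request region = eu-west: us-west == eu-west is false
  clearance level ≤ 2: 3 ≤ 2 is false
  on corporate VPN: yes → true
  NOT device is managed: yes → false
  NOT resource owner approved: yes → false
  request region = ap-south: us-west == ap-south is false
  source IP on allow-list: no → false
Combine:
[1.3] true OR false = true
[1.4] false OR true = true
[1] true AND true AND true AND true = true
[2.1.1.1.2.1] NOT false = true
[2.1.1.1.2] NOT true = false
[2.1.1.1] false OR false = false
[2.1.1] NOT false = true
[2.1.2.3] false OR false = false
[2.1.2] false AND true AND false = false
[2.1] true AND false = false
[2] NOT false = true
[3] false → false (antecedent false ⇒ implication holds) = true
[root] true AND true AND true = true
Overall: true → granted

Granted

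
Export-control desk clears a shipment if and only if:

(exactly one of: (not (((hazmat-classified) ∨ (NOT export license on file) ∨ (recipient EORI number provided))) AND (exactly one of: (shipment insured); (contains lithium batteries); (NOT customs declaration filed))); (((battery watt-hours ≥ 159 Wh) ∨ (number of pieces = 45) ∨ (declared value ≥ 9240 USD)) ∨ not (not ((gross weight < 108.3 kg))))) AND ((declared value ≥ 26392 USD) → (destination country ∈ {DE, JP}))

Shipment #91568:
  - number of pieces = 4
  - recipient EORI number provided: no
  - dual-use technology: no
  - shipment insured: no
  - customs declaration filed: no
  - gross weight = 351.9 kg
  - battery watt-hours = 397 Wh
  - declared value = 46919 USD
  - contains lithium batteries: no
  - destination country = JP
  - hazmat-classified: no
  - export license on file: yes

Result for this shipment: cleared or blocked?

Blocked

Atomic conditions:
  hazmat-classified: no → false
  NOT export license on file: yes → false
  recipient EORI number provided: no → false
  shipment insured: no → false
  contains lithium batteries: no → false
  NOT customs declaration filed: no → true
  battery watt-hours ≥ 159 Wh: 397 ≥ 159 is true
  number of pieces = 45: 4 == 45 is false
  declared value ≥ 9240 USD: 46919 ≥ 9240 is true
  gross weight < 108.3 kg: 351.9 < 108.3 is false
  declared value ≥ 26392 USD: 46919 ≥ 26392 is true
  destination country ∈ {DE, JP}: JP is in the set → true
Combine:
[1.1.1.1] false OR false OR false = false
[1.1.1] NOT false = true
[1.1.2] exactly-one(false, false, true) = true
[1.1] true AND true = true
[1.2.1] true OR false OR true = true
[1.2.2.1] NOT false = true
[1.2.2] NOT true = false
[1.2] true OR false = true
[1] exactly-one(true, true) = false
[2] true → true = true
[root] false AND true = false
Overall: false → blocked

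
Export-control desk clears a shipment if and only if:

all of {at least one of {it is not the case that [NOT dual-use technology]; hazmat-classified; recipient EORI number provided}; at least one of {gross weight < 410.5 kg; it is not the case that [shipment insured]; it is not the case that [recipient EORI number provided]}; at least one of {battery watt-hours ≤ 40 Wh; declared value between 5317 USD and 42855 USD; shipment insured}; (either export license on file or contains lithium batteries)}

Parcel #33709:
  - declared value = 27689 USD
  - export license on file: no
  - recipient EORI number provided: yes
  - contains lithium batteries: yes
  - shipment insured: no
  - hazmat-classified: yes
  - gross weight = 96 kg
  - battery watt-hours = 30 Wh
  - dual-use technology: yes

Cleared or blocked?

Atomic conditions:
  NOT dual-use technology: yes → false
  hazmat-classified: yes → true
  recipient EORI number provided: yes → true
  gross weight < 410.5 kg: 96 < 410.5 is true
  shipment insured: no → false
  battery watt-hours ≤ 40 Wh: 30 ≤ 40 is true
  declared value between 5317 USD and 42855 USD: 27689 in [5317, 42855] is true
  export license on file: no → false
  contains lithium batteries: yes → true
Combine:
[1.1] NOT false = true
[1] true OR true OR true = true
[2.2] NOT false = true
[2.3] NOT true = false
[2] true OR true OR false = true
[3] true OR true OR false = true
[4] false OR true = true
[root] true AND true AND true AND true = true
Overall: true → cleared

Cleared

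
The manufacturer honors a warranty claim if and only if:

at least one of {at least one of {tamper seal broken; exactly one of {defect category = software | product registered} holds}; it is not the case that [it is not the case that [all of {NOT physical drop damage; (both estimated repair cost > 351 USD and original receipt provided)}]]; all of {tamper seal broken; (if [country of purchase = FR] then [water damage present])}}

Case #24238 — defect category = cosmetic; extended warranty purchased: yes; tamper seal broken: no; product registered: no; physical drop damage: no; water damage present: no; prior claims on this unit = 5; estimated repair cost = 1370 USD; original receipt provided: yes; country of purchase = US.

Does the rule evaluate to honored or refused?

Atomic conditions:
  tamper seal broken: no → false
  defect category = software: cosmetic == software is false
  product registered: no → false
  NOT physical drop damage: no → true
  estimated repair cost > 351 USD: 1370 > 351 is true
  original receipt provided: yes → true
  country of purchase = FR: US == FR is false
  water damage present: no → false
Combine:
[1.2] exactly-one(false, false) = false
[1] false OR false = false
[2.1.1.2] true AND true = true
[2.1.1] true AND true = true
[2.1] NOT true = false
[2] NOT false = true
[3.2] false → false (antecedent false ⇒ implication holds) = true
[3] false AND true = false
[root] false OR true OR false = true
Overall: true → honored

Honored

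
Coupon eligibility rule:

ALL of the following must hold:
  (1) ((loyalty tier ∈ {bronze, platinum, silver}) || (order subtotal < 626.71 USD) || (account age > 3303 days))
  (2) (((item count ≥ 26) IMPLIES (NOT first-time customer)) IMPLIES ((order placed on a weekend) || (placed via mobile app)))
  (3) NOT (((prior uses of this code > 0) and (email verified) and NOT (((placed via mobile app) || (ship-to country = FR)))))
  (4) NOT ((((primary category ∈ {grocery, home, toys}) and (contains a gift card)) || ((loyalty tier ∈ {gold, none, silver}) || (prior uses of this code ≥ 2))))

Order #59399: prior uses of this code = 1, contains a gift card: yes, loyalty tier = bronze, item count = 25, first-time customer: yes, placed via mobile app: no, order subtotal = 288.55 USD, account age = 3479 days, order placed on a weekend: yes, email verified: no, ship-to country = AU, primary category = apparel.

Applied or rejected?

Atomic conditions:
  loyalty tier ∈ {bronze, platinum, silver}: bronze is in the set → true
  order subtotal < 626.71 USD: 288.55 < 626.71 is true
  account age > 3303 days: 3479 > 3303 is true
  item count ≥ 26: 25 ≥ 26 is false
  NOT first-time customer: yes → false
  order placed on a weekend: yes → true
  placed via mobile app: no → false
  prior uses of this code > 0: 1 > 0 is true
  email verified: no → false
  ship-to country = FR: AU == FR is false
  primary category ∈ {grocery, home, toys}: apparel is not in the set → false
  contains a gift card: yes → true
  loyalty tier ∈ {gold, none, silver}: bronze is not in the set → false
  prior uses of this code ≥ 2: 1 ≥ 2 is false
Combine:
[1] true OR true OR true = true
[2.1] false → false (antecedent false ⇒ implication holds) = true
[2.2] true OR false = true
[2] true → true = true
[3.1.3.1] false OR false = false
[3.1.3] NOT false = true
[3.1] true AND false AND true = false
[3] NOT false = true
[4.1.1] false AND true = false
[4.1.2] false OR false = false
[4.1] false OR false = false
[4] NOT false = true
[root] true AND true AND true AND true = true
Overall: true → applied

Applied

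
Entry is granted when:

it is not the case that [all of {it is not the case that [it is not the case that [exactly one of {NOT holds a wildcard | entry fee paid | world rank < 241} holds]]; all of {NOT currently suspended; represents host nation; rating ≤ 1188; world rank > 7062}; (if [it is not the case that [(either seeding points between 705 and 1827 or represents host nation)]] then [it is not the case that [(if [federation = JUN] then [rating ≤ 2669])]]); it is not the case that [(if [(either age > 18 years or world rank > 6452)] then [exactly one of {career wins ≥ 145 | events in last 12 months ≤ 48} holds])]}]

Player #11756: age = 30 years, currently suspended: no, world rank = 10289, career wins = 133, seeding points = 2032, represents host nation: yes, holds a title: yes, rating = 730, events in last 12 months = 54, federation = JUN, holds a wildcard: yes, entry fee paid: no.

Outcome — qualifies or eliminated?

Qualifies

Atomic conditions:
  NOT holds a wildcard: yes → false
  entry fee paid: no → false
  world rank < 241: 10289 < 241 is false
  NOT currently suspended: no → true
  represents host nation: yes → true
  rating ≤ 1188: 730 ≤ 1188 is true
  world rank > 7062: 10289 > 7062 is true
  seeding points between 705 and 1827: 2032 in [705, 1827] is false
  federation = JUN: JUN == JUN is true
  rating ≤ 2669: 730 ≤ 2669 is true
  age > 18 years: 30 > 18 is true
  world rank > 6452: 10289 > 6452 is true
  career wins ≥ 145: 133 ≥ 145 is false
  events in last 12 months ≤ 48: 54 ≤ 48 is false
Combine:
[1.1.1.1] exactly-one(false, false, false) = false
[1.1.1] NOT false = true
[1.1] NOT true = false
[1.2] true AND true AND true AND true = true
[1.3.1.1] false OR true = true
[1.3.1] NOT true = false
[1.3.2.1] true → true = true
[1.3.2] NOT true = false
[1.3] false → false (antecedent false ⇒ implication holds) = true
[1.4.1.1] true OR true = true
[1.4.1.2] exactly-one(false, false) = false
[1.4.1] true → false = false
[1.4] NOT false = true
[1] false AND true AND true AND true = false
[root] NOT false = true
Overall: true → qualifies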